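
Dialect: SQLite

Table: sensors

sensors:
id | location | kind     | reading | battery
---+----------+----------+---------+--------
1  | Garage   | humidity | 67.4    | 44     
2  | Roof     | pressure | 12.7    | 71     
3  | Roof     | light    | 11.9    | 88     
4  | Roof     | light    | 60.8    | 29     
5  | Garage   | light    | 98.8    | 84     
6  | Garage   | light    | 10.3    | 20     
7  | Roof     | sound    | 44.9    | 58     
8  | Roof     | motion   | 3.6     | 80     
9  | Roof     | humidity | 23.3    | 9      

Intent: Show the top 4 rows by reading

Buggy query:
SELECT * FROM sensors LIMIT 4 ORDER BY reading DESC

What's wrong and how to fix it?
Bug: ORDER BY cannot follow LIMIT; LIMIT is the final clause

Fix: Swap the clauses: ORDER BY first, then LIMIT

Corrected query:
SELECT * FROM sensors ORDER BY reading DESC LIMIT 4

Result:
id | location | kind     | reading | battery
---+----------+----------+---------+--------
5  | Garage   | light    | 98.8    | 84     
1  | Garage   | humidity | 67.4    | 44     
4  | Roof     | light    | 60.8    | 29     
7  | Roof     | sound    | 44.9    | 58     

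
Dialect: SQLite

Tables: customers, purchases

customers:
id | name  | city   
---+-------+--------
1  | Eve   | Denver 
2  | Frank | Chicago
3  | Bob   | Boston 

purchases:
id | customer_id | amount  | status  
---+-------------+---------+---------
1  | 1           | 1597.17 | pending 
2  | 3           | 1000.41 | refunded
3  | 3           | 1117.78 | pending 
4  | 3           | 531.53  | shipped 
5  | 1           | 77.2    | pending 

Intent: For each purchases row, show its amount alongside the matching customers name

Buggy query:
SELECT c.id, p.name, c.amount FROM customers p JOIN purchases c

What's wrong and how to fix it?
Bug: Missing join condition: each purchases row is matched to all customers rows instead of just its own

Fix: Specify the join condition linking the foreign key to the parent id

Corrected query:
SELECT c.id, p.name, c.amount FROM customers p JOIN purchases c ON c.customer_id = p.id

Result:
id | name | amount 
---+------+--------
1  | Eve  | 1597.17
2  | Bob  | 1000.41
3  | Bob  | 1117.78
4  | Bob  | 531.53 
5  | Eve  | 77.2   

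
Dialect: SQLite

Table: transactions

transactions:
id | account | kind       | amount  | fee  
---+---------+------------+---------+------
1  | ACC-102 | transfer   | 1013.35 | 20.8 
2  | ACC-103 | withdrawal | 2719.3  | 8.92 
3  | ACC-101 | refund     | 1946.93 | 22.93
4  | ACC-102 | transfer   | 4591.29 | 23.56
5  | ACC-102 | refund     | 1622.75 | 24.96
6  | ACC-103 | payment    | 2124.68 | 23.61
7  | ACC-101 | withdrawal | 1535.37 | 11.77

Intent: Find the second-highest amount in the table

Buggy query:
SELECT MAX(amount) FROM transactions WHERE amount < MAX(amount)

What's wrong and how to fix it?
Bug: MAX(amount) on the right of the comparison is an aggregate-in-WHERE error

Fix: Put the inner MAX in a scalar subquery

Corrected query:
SELECT MAX(amount) FROM transactions WHERE amount < (SELECT MAX(amount) FROM transactions)

Result:
MAX(amount)
-----------
2719.3     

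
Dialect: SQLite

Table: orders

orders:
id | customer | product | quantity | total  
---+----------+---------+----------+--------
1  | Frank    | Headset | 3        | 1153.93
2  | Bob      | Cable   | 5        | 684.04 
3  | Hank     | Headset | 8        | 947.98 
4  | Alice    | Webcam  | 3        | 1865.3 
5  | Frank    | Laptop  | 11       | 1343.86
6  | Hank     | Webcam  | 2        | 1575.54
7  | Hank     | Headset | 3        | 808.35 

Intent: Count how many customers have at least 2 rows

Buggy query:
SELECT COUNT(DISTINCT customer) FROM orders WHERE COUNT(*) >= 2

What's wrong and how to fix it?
Bug: WHERE filters individual rows, not groups, so a group-level COUNT is invalid there

Fix: Group first with HAVING COUNT(*) >= 2, then COUNT the resulting groups

Corrected query:
SELECT COUNT(*) FROM (SELECT customer FROM orders GROUP BY customer HAVING COUNT(*) >= 2)

Result:
COUNT(*)
--------
2       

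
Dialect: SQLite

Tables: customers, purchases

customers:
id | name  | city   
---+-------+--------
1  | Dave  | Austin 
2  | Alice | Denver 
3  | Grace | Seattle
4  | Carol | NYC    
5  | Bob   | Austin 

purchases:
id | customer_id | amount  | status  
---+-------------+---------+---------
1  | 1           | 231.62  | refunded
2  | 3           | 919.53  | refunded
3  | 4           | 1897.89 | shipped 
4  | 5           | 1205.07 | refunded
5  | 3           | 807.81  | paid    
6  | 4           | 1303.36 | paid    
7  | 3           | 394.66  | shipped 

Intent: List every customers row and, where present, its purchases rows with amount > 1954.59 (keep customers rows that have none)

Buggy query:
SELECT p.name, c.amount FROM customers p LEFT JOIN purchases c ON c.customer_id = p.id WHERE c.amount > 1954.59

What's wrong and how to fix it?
Bug: Filtering c.amount in WHERE discards the NULL rows produced by LEFT JOIN, turning it into an inner join

Fix: Put 'c.amount > 1954.59' in the JOIN's ON clause instead of WHERE

Corrected query:
SELECT p.name, c.amount FROM customers p LEFT JOIN purchases c ON c.customer_id = p.id AND c.amount > 1954.59

Result:
name  | amount
------+-------
Dave  | NULL  
Alice | NULL  
Grace | NULL  
Carol | NULL  
Bob   | NULL  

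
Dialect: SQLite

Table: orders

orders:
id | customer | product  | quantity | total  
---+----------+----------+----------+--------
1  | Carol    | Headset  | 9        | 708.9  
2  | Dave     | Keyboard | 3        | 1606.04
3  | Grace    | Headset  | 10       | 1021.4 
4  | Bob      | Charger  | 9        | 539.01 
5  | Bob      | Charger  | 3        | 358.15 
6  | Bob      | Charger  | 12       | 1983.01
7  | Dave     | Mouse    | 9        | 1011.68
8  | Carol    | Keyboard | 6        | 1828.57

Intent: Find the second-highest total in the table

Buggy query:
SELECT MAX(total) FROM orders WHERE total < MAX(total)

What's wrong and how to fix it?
Bug: The inner MAX is an aggregate inside WHERE, which is not allowed

Fix: Put the inner MAX in a scalar subquery

Corrected query:
SELECT MAX(total) FROM orders WHERE total < (SELECT MAX(total) FROM orders)

Result:
MAX(total)
----------
1828.57   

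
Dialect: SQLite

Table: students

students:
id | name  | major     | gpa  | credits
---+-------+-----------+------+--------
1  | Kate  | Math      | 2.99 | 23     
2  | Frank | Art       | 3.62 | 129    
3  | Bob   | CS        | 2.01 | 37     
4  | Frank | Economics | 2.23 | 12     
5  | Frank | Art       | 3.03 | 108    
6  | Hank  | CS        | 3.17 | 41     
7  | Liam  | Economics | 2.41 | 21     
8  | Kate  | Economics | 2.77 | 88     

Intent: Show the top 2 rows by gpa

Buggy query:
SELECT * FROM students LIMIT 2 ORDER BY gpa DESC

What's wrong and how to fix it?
Bug: LIMIT must come after ORDER BY

Fix: Sort with ORDER BY, then apply LIMIT

Corrected query:
SELECT * FROM students ORDER BY gpa DESC LIMIT 2

Result:
id | name  | major | gpa  | credits
---+-------+-------+------+--------
2  | Frank | Art   | 3.62 | 129    
6  | Hank  | CS    | 3.17 | 41     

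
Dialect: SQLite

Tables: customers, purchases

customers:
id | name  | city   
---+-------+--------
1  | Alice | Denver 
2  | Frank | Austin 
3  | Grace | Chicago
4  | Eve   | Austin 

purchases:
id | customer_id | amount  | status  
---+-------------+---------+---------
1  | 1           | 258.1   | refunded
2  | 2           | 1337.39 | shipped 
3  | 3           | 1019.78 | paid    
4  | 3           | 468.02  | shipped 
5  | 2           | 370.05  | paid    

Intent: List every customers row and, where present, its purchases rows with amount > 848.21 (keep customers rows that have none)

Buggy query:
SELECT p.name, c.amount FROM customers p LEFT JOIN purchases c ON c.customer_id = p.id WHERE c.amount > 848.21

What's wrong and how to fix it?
Bug: Filtering c.amount in WHERE discards the NULL rows produced by LEFT JOIN, turning it into an inner join

Fix: Move the right-table condition into the ON clause so unmatched parents are kept

Corrected query:
SELECT p.name, c.amount FROM customers p LEFT JOIN purchases c ON c.customer_id = p.id AND c.amount > 848.21

Result:
name  | amount 
------+--------
Alice | NULL   
Frank | 1337.39
Grace | 1019.78
Eve   | NULL   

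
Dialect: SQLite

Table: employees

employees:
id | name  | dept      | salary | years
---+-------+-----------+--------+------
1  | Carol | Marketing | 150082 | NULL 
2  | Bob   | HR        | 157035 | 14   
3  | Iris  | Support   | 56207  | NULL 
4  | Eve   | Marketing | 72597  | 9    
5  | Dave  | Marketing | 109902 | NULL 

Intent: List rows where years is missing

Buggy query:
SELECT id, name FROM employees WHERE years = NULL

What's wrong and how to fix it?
Bug: '= NULL' is always unknown in SQL three-valued logic, so no rows match

Fix: Replace '= NULL' with 'IS NULL'

Corrected query:
SELECT id, name FROM employees WHERE years IS NULL

Result:
id | name 
---+------
1  | Carol
3  | Iris 
5  | Dave 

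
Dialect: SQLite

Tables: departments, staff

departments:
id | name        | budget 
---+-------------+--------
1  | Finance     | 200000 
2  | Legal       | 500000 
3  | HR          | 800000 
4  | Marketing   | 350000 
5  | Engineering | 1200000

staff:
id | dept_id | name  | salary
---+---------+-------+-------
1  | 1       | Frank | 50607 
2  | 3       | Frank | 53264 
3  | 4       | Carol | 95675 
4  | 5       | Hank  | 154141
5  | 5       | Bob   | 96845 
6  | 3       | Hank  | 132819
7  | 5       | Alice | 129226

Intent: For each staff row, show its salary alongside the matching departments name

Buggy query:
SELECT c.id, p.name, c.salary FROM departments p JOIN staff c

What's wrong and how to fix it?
Bug: JOIN with no ON clause produces a cartesian product; every staff row pairs with every departments row

Fix: Add ON c.dept_id = p.id to the JOIN

Corrected query:
SELECT c.id, p.name, c.salary FROM departments p JOIN staff c ON c.dept_id = p.id

Result:
id | name        | salary
---+-------------+-------
1  | Finance     | 50607 
2  | HR          | 53264 
3  | Marketing   | 95675 
4  | Engineering | 154141
5  | Engineering | 96845 
6  | HR          | 132819
7  | Engineering | 129226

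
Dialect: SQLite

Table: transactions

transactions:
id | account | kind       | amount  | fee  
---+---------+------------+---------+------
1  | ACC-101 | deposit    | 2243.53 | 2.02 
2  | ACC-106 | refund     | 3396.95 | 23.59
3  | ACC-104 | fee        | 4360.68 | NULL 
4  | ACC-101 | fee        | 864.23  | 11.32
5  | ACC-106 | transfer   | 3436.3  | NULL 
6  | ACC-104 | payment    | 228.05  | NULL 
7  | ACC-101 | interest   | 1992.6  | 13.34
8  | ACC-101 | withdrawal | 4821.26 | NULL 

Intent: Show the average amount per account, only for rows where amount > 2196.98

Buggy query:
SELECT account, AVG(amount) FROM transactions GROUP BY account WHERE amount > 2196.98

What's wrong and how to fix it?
Bug: WHERE cannot follow GROUP BY

Fix: Place WHERE between FROM and GROUP BY

Corrected query:
SELECT account, AVG(amount) FROM transactions WHERE amount > 2196.98 GROUP BY account

Result:
account | AVG(amount)
--------+------------
ACC-101 | 3532.395   
ACC-104 | 4360.68    
ACC-106 | 3416.625   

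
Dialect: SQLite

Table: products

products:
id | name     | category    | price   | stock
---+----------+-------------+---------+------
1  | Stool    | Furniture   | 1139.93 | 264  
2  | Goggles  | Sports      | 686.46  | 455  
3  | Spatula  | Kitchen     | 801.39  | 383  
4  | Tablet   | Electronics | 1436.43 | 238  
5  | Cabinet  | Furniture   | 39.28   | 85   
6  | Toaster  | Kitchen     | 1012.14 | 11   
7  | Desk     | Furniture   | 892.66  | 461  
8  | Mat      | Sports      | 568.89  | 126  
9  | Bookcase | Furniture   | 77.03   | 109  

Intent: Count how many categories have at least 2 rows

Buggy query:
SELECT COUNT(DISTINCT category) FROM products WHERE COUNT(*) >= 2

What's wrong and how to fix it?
Bug: COUNT(*) cannot appear in WHERE; the per-group count doesn't exist yet

Fix: Group first with HAVING COUNT(*) >= 2, then COUNT the resulting groups

Corrected query:
SELECT COUNT(*) FROM (SELECT category FROM products GROUP BY category HAVING COUNT(*) >= 2)

Result:
COUNT(*)
--------
3       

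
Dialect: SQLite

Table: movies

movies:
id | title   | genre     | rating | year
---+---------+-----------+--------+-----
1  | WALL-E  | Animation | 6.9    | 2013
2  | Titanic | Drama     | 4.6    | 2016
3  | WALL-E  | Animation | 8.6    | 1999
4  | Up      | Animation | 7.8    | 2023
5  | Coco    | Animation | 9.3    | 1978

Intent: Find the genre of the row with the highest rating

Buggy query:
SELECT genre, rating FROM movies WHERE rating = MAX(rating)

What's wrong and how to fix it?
Bug: WHERE is evaluated per row; an aggregate over the whole table isn't defined there

Fix: Use a subquery: WHERE rating = (SELECT MAX(rating) FROM movies)

Corrected query:
SELECT genre, rating FROM movies WHERE rating = (SELECT MAX(rating) FROM movies)

Result:
genre     | rating
----------+-------
Animation | 9.3   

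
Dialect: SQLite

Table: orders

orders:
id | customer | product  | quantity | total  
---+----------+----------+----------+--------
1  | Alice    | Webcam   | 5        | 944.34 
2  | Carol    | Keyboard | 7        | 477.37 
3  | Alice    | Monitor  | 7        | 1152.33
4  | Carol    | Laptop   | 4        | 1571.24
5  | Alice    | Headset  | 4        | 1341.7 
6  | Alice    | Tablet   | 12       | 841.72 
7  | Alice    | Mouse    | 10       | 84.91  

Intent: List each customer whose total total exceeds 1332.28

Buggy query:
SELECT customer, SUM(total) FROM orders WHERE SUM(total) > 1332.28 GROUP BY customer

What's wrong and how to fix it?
Bug: SUM(total) is an aggregate, but WHERE filters rows before aggregation

Fix: Use HAVING (which filters groups after aggregation) instead of WHERE

Corrected query:
SELECT customer, SUM(total) FROM orders GROUP BY customer HAVING SUM(total) > 1332.28

Result:
customer | SUM(total)
---------+-----------
Alice    | 4365      
Carol    | 2048.61   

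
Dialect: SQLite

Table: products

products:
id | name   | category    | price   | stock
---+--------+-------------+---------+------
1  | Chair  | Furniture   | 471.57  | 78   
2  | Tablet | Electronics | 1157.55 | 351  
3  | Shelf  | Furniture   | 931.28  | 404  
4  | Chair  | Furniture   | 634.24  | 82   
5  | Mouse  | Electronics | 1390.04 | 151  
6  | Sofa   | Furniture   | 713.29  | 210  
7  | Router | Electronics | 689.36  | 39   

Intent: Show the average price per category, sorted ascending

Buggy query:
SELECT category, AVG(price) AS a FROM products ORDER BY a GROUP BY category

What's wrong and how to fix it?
Bug: GROUP BY must precede ORDER BY

Fix: Reorder: SELECT … FROM … GROUP BY … ORDER BY …

Corrected query:
SELECT category, AVG(price) AS a FROM products GROUP BY category ORDER BY a

Result:
category    | a          
------------+------------
Furniture   | 687.595    
Electronics | 1078.983333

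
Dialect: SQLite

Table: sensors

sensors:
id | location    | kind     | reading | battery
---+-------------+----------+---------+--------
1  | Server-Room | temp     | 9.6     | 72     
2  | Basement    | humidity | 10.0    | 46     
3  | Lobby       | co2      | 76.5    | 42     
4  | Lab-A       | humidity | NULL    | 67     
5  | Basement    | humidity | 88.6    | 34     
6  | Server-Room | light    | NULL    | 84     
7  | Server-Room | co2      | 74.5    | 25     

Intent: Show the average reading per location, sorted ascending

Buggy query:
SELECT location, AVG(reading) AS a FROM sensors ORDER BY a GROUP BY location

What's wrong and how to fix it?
Bug: ORDER BY appears before GROUP BY; SQL clause order requires GROUP BY first

Fix: Move ORDER BY to the end, after GROUP BY

Corrected query:
SELECT location, AVG(reading) AS a FROM sensors GROUP BY location ORDER BY a

Result:
location    | a    
------------+------
Lab-A       | NULL 
Server-Room | 42.05
Basement    | 49.3 
Lobby       | 76.5 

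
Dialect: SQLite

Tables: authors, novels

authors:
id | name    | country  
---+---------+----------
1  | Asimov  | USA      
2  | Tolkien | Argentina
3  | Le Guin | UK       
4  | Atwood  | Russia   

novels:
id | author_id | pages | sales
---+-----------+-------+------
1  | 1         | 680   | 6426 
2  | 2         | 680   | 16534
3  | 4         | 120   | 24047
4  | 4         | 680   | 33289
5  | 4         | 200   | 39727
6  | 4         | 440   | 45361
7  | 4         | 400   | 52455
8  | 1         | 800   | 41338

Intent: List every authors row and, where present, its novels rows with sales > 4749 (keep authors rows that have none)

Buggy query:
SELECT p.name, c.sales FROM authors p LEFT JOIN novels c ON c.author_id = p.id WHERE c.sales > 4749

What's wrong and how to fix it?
Bug: A WHERE condition on the right-hand table after LEFT JOIN drops unmatched parents

Fix: Put 'c.sales > 4749' in the JOIN's ON clause instead of WHERE

Corrected query:
SELECT p.name, c.sales FROM authors p LEFT JOIN novels c ON c.author_id = p.id AND c.sales > 4749

Result:
name    | sales
--------+------
Asimov  | 6426 
Asimov  | 41338
Tolkien | 16534
Le Guin | NULL 
Atwood  | 24047
Atwood  | 33289
Atwood  | 39727
Atwood  | 45361
Atwood  | 52455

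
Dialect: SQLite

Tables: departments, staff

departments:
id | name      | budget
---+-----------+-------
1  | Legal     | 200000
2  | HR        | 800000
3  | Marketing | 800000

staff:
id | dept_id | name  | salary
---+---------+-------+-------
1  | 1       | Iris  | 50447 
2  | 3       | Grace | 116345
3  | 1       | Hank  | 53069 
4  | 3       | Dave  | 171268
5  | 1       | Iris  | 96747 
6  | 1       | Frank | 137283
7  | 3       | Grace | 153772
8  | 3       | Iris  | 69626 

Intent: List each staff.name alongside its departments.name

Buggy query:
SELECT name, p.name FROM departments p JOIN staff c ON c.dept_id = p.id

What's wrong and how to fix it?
Bug: Both tables have a 'name' column; the unqualified reference is ambiguous

Fix: Qualify the column with its table alias (c.name)

Corrected query:
SELECT c.name, p.name FROM departments p JOIN staff c ON c.dept_id = p.id

Result:
name  | name     
------+----------
Iris  | Legal    
Grace | Marketing
Hank  | Legal    
Dave  | Marketing
Iris  | Legal    
Frank | Legal    
Grace | Marketing
Iris  | Marketing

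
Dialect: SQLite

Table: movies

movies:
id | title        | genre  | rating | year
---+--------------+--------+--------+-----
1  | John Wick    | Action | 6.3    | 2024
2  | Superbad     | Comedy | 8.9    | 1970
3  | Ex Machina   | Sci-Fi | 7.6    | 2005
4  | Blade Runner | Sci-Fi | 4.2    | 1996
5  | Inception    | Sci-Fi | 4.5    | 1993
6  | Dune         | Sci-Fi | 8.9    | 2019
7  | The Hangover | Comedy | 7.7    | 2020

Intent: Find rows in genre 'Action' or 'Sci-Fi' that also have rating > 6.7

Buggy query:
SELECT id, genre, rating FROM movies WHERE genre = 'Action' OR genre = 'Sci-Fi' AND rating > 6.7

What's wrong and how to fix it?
Bug: Without parentheses, AND is evaluated before OR, so the rating filter only applies to the 'Sci-Fi' branch

Fix: Add parentheses around the OR so the AND applies to both alternatives

Corrected query:
SELECT id, genre, rating FROM movies WHERE (genre = 'Action' OR genre = 'Sci-Fi') AND rating > 6.7

Result:
id | genre  | rating
---+--------+-------
3  | Sci-Fi | 7.6   
6  | Sci-Fi | 8.9   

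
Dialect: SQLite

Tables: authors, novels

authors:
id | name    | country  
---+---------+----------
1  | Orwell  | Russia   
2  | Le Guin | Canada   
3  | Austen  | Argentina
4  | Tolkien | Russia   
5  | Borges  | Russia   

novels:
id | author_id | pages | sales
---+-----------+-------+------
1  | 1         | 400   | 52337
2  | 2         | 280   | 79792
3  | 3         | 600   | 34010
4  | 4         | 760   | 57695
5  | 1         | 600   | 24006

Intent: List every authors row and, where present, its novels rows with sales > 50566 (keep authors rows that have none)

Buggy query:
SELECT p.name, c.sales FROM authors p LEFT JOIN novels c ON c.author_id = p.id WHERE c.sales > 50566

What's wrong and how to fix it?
Bug: A WHERE condition on the right-hand table after LEFT JOIN drops unmatched parents

Fix: Put 'c.sales > 50566' in the JOIN's ON clause instead of WHERE

Corrected query:
SELECT p.name, c.sales FROM authors p LEFT JOIN novels c ON c.author_id = p.id AND c.sales > 50566

Result:
name    | sales
--------+------
Orwell  | 52337
Le Guin | 79792
Austen  | NULL 
Tolkien | 57695
Borges  | NULL 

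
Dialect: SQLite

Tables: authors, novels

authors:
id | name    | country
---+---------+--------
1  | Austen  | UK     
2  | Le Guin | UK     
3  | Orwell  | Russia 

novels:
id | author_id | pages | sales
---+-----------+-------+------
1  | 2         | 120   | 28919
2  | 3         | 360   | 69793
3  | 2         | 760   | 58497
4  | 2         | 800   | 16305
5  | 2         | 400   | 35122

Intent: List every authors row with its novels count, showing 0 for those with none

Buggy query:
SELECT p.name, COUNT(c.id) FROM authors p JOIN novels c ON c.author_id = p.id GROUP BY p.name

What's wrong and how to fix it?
Bug: INNER JOIN drops authors rows that have no matching novels rows

Fix: Switch to LEFT JOIN to retain unmatched parent rows

Corrected query:
SELECT p.name, COUNT(c.id) FROM authors p LEFT JOIN novels c ON c.author_id = p.id GROUP BY p.name

Result:
name    | COUNT(c.id)
--------+------------
Austen  | 0          
Le Guin | 4          
Orwell  | 1          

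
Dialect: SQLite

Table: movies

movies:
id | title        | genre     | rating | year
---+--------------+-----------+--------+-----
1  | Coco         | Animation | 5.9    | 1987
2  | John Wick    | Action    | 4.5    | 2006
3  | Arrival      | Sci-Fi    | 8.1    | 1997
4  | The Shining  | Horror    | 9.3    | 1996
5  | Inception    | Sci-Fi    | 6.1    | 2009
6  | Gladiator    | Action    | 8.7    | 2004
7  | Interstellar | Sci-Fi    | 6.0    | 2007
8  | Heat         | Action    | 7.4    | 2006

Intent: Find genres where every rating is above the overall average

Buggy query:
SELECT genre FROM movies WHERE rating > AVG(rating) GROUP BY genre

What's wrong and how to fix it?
Bug: WHERE evaluates per row before aggregation, so AVG() is unavailable

Fix: Compute the overall average in a scalar subquery and compare each group's MIN against it in HAVING

Corrected query:
SELECT genre FROM movies GROUP BY genre HAVING MIN(rating) > (SELECT AVG(rating) FROM movies)

Result:
genre 
------
Horror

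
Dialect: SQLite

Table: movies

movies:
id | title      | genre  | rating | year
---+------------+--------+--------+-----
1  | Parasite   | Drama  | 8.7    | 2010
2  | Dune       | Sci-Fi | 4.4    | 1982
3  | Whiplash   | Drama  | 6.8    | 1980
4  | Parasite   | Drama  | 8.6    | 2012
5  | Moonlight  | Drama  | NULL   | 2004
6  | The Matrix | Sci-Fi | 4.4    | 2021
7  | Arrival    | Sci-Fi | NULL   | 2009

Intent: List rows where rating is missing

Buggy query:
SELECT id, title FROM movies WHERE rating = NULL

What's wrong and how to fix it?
Bug: '= NULL' is always unknown in SQL three-valued logic, so no rows match

Fix: Use IS NULL to test for NULL

Corrected query:
SELECT id, title FROM movies WHERE rating IS NULL

Result:
id | title    
---+----------
5  | Moonlight
7  | Arrival  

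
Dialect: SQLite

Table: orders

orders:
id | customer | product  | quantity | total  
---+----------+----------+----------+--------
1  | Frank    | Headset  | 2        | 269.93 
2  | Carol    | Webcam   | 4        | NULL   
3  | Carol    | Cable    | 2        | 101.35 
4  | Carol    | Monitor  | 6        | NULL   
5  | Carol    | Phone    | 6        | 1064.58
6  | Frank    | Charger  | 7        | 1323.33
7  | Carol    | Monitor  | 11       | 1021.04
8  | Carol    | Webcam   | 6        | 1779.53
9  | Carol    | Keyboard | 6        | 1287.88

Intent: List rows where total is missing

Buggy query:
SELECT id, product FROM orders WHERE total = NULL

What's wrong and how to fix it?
Bug: '= NULL' is always unknown in SQL three-valued logic, so no rows match

Fix: Use IS NULL to test for NULL

Corrected query:
SELECT id, product FROM orders WHERE total IS NULL

Result:
id | product
---+--------
2  | Webcam 
4  | Monitor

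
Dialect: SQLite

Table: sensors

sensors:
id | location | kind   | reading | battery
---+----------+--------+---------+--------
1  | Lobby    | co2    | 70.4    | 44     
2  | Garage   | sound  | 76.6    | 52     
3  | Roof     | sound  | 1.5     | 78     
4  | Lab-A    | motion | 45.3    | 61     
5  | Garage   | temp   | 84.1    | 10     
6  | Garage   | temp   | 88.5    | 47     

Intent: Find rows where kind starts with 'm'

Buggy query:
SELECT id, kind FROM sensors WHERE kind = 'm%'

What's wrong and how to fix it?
Bug: '=' compares the literal string including the % character; pattern matching needs LIKE

Fix: Use LIKE for wildcard pattern matching

Corrected query:
SELECT id, kind FROM sensors WHERE kind LIKE 'm%'

Result:
id | kind  
---+-------
4  | motion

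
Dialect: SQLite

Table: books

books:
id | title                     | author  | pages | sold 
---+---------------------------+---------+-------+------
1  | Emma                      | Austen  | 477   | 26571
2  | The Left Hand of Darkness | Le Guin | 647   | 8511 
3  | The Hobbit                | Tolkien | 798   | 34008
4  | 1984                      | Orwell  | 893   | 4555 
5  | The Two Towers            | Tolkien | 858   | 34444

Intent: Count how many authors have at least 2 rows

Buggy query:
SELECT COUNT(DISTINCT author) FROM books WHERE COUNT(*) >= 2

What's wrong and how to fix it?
Bug: COUNT(*) cannot appear in WHERE; the per-group count doesn't exist yet

Fix: Use a subquery that GROUPs and filters with HAVING, then count its rows

Corrected query:
SELECT COUNT(*) FROM (SELECT author FROM books GROUP BY author HAVING COUNT(*) >= 2)

Result:
COUNT(*)
--------
1       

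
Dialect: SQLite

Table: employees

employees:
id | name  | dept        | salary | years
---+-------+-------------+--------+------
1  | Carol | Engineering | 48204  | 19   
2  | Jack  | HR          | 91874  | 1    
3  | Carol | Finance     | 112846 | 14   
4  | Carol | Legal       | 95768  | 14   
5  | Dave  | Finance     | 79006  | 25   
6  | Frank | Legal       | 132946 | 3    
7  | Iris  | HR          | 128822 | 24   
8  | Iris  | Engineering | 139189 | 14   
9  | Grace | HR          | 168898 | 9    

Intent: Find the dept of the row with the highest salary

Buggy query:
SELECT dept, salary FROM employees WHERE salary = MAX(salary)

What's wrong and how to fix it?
Bug: MAX(salary) is an aggregate and cannot be used directly in WHERE

Fix: Use a subquery: WHERE salary = (SELECT MAX(salary) FROM employees)

Corrected query:
SELECT dept, salary FROM employees WHERE salary = (SELECT MAX(salary) FROM employees)

Result:
dept | salary
-----+-------
HR   | 168898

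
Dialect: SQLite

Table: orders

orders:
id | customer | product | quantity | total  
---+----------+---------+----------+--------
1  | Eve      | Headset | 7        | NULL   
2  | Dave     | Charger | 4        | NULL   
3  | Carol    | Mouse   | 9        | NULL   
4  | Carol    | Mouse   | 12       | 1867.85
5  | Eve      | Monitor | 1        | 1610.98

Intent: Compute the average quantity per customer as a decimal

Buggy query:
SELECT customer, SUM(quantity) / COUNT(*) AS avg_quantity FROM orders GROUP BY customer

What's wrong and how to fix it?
Bug: SUM(quantity) and COUNT(*) are both integers; the division truncates the fractional part

Fix: Multiply by 1.0 (or CAST to REAL) to force floating-point division

Corrected query:
SELECT customer, SUM(quantity) * 1.0 / COUNT(*) AS avg_quantity FROM orders GROUP BY customer

Result:
customer | avg_quantity
---------+-------------
Carol    | 10.5        
Dave     | 4           
Eve      | 4           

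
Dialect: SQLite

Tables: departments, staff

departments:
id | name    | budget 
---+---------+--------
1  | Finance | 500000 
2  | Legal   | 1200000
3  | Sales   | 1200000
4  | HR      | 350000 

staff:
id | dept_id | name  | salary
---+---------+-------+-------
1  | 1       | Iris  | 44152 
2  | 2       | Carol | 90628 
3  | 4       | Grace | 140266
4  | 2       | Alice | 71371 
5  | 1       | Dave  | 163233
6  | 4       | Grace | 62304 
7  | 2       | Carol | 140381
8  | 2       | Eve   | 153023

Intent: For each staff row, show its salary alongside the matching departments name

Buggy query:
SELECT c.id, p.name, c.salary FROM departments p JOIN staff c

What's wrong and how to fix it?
Bug: JOIN with no ON clause produces a cartesian product; every staff row pairs with every departments row

Fix: Specify the join condition linking the foreign key to the parent id

Corrected query:
SELECT c.id, p.name, c.salary FROM departments p JOIN staff c ON c.dept_id = p.id

Result:
id | name    | salary
---+---------+-------
1  | Finance | 44152 
2  | Legal   | 90628 
3  | HR      | 140266
4  | Legal   | 71371 
5  | Finance | 163233
6  | HR      | 62304 
7  | Legal   | 140381
8  | Legal   | 153023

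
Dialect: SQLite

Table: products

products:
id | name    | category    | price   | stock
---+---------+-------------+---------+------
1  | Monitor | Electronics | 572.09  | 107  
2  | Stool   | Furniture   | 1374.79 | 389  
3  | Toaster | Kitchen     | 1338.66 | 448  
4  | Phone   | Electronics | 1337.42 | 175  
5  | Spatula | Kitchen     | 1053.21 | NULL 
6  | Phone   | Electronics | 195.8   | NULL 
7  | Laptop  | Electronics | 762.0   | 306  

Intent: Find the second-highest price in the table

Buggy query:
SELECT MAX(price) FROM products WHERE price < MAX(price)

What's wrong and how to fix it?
Bug: MAX(price) on the right of the comparison is an aggregate-in-WHERE error

Fix: Put the inner MAX in a scalar subquery

Corrected query:
SELECT MAX(price) FROM products WHERE price < (SELECT MAX(price) FROM products)

Result:
MAX(price)
----------
1338.66   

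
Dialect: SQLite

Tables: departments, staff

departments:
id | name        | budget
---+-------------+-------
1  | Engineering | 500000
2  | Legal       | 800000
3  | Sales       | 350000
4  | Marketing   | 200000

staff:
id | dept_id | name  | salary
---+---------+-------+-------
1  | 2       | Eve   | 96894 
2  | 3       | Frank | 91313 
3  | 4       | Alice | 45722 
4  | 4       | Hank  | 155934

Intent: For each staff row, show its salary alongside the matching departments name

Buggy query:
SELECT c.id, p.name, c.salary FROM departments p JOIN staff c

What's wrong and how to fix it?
Bug: JOIN with no ON clause produces a cartesian product; every staff row pairs with every departments row

Fix: Specify the join condition linking the foreign key to the parent id

Corrected query:
SELECT c.id, p.name, c.salary FROM departments p JOIN staff c ON c.dept_id = p.id

Result:
id | name      | salary
---+-----------+-------
1  | Legal     | 96894 
2  | Sales     | 91313 
3  | Marketing | 45722 
4  | Marketing | 155934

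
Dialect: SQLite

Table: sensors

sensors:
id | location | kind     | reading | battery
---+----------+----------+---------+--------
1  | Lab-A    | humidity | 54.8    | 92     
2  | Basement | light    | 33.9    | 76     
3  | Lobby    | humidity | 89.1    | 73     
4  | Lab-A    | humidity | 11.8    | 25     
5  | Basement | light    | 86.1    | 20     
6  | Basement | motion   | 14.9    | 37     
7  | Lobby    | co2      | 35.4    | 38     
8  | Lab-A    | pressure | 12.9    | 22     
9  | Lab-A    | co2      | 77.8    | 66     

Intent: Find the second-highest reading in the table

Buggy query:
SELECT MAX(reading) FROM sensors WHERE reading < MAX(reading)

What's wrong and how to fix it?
Bug: The inner MAX is an aggregate inside WHERE, which is not allowed

Fix: Compute the overall MAX in a subquery, then take MAX of rows below it

Corrected query:
SELECT MAX(reading) FROM sensors WHERE reading < (SELECT MAX(reading) FROM sensors)

Result:
MAX(reading)
------------
86.1        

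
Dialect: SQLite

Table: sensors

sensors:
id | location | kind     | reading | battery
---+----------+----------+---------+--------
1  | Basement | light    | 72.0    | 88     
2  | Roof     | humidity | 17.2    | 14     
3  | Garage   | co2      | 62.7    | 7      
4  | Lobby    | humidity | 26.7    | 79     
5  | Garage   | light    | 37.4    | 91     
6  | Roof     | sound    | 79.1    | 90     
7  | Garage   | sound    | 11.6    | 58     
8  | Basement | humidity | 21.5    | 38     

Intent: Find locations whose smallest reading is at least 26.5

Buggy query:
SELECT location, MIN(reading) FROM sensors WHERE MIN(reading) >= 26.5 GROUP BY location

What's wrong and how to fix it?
Bug: MIN() in WHERE is a misuse of aggregate

Fix: Use HAVING for the per-group MIN condition

Corrected query:
SELECT location, MIN(reading) FROM sensors GROUP BY location HAVING MIN(reading) >= 26.5

Result:
location | MIN(reading)
---------+-------------
Lobby    | 26.7        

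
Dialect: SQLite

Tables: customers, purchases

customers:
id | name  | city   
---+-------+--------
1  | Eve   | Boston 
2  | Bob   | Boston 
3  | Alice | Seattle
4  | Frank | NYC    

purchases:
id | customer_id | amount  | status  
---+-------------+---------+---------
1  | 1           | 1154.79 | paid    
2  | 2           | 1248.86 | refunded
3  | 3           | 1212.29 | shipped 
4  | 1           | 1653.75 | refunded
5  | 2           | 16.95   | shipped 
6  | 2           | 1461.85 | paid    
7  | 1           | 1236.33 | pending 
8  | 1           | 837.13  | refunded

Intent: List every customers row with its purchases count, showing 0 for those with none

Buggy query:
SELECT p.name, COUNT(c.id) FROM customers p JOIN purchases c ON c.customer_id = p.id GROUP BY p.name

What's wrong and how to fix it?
Bug: An inner join excludes parents with zero children

Fix: Use LEFT JOIN so parents without children still appear (COUNT(c.id) gives 0)

Corrected query:
SELECT p.name, COUNT(c.id) FROM customers p LEFT JOIN purchases c ON c.customer_id = p.id GROUP BY p.name

Result:
name  | COUNT(c.id)
------+------------
Alice | 1          
Bob   | 3          
Eve   | 4          
Frank | 0          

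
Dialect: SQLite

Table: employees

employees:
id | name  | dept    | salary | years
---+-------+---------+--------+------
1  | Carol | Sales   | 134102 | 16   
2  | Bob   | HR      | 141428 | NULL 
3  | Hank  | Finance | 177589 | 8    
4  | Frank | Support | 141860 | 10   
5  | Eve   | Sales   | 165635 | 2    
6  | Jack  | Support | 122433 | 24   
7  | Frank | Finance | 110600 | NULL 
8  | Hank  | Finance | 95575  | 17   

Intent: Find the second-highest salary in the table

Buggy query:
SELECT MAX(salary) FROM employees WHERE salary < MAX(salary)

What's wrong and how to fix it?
Bug: The inner MAX is an aggregate inside WHERE, which is not allowed

Fix: Compute the overall MAX in a subquery, then take MAX of rows below it

Corrected query:
SELECT MAX(salary) FROM employees WHERE salary < (SELECT MAX(salary) FROM employees)

Result:
MAX(salary)
-----------
165635     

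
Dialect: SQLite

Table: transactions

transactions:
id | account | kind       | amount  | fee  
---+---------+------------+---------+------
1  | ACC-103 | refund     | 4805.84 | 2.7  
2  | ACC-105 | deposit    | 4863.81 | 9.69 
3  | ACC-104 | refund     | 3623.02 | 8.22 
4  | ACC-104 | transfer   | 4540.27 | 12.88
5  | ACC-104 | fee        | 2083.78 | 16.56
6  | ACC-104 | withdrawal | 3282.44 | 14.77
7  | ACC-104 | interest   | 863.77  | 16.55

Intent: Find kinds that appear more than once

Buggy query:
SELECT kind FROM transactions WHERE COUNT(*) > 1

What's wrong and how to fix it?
Bug: WHERE can't reference COUNT(*); aggregates are computed after WHERE

Fix: GROUP BY kind, then filter groups with HAVING COUNT(*) > 1

Corrected query:
SELECT kind FROM transactions GROUP BY kind HAVING COUNT(*) > 1

Result:
kind  
------
refund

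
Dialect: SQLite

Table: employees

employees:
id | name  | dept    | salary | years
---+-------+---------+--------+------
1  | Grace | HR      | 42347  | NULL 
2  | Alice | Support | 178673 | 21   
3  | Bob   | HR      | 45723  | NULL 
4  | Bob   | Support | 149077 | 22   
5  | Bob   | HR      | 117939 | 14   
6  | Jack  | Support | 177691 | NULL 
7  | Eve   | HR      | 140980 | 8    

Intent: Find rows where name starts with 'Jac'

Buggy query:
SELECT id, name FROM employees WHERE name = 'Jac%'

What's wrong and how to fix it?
Bug: Wildcards only work with LIKE; '=' treats '%' as a literal character

Fix: Replace '=' with LIKE so 'Jac%' is treated as a pattern

Corrected query:
SELECT id, name FROM employees WHERE name LIKE 'Jac%'

Result:
id | name
---+-----
6  | Jack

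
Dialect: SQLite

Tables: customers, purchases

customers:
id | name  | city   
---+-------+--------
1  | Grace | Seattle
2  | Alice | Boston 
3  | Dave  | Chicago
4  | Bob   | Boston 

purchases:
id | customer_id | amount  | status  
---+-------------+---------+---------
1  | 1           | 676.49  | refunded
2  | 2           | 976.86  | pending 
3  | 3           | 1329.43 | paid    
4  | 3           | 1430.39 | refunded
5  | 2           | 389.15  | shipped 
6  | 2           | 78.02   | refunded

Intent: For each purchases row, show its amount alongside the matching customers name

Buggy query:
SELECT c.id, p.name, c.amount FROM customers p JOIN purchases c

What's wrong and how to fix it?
Bug: Missing join condition: each purchases row is matched to all customers rows instead of just its own

Fix: Specify the join condition linking the foreign key to the parent id

Corrected query:
SELECT c.id, p.name, c.amount FROM customers p JOIN purchases c ON c.customer_id = p.id

Result:
id | name  | amount 
---+-------+--------
1  | Grace | 676.49 
2  | Alice | 976.86 
3  | Dave  | 1329.43
4  | Dave  | 1430.39
5  | Alice | 389.15 
6  | Alice | 78.02  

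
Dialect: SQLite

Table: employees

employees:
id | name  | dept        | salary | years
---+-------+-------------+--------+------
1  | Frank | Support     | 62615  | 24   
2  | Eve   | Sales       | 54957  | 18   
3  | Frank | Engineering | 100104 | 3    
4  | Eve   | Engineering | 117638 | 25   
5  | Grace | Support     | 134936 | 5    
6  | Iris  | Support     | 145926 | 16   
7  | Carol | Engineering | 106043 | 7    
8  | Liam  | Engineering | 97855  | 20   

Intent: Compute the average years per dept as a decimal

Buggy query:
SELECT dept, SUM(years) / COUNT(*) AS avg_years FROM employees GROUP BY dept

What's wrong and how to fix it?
Bug: Both operands are integers, so '/' performs integer division and truncates

Fix: Cast one side to REAL so the division keeps the fractional part

Corrected query:
SELECT dept, SUM(years) * 1.0 / COUNT(*) AS avg_years FROM employees GROUP BY dept

Result:
dept        | avg_years
------------+----------
Engineering | 13.75    
Sales       | 18       
Support     | 15       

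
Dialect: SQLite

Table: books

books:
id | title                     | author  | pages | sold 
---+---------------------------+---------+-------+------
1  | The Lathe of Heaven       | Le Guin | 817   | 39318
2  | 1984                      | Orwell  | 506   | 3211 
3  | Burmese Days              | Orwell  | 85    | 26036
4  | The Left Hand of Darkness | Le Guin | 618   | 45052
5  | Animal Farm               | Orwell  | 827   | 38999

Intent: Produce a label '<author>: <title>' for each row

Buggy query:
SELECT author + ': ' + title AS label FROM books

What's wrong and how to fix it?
Bug: '+' is numeric addition; on text columns SQLite converts them to 0 instead of concatenating

Fix: Use the || operator for string concatenation

Corrected query:
SELECT author || ': ' || title AS label FROM books

Result:
label                             
----------------------------------
Le Guin: The Lathe of Heaven      
Orwell: 1984                      
Orwell: Burmese Days              
Le Guin: The Left Hand of Darkness
Orwell: Animal Farm               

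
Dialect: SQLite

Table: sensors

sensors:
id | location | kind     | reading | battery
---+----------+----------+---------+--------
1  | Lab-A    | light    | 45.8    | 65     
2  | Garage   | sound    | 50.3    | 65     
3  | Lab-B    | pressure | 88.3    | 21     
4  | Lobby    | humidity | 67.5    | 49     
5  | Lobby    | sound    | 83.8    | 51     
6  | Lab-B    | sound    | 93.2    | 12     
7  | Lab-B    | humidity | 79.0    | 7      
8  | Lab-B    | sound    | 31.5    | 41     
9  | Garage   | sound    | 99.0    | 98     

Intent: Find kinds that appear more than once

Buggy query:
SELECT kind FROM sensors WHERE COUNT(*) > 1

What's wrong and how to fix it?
Bug: COUNT(*) is an aggregate and cannot be used in WHERE

Fix: Group first, then use HAVING for the count condition

Corrected query:
SELECT kind FROM sensors GROUP BY kind HAVING COUNT(*) > 1

Result:
kind    
--------
humidity
sound   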